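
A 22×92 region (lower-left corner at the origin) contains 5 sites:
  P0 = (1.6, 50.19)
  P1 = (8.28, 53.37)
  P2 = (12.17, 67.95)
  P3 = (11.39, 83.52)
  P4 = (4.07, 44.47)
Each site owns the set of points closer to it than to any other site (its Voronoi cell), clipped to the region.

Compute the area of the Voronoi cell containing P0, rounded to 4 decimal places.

Area of P0's cell: 50.8687

1. box [0,22]×[0,92]: [(0, 0) (22, 0) (22, 92) (0, 92)]
2. ⊥bis P0·P1 via (4.94,51.78): [(0, 62.1571) (0, 0) (22, 0) (22, 15.9433)]  |A|=859.1042
3. ⊥bis P0·P2 via (6.885,59.07): [(0, 62.1571) (0, 0) (22, 0) (22, 15.9433)]  |A|=859.1042
4. ⊥bis P0·P3 via (6.495,66.855): [(0, 62.1571) (0, 0) (22, 0) (22, 15.9433)]  |A|=859.1042
5. ⊥bis P0·P4 via (2.835,47.33): [(6.3383, 48.8428) (0, 62.1571) (0, 46.1058)]  |A|=50.8687
6. canonical 3-gon: [(6.3383, 48.8428) (0, 62.1571) (0, 46.1058)]
7. shoelace: 50.8687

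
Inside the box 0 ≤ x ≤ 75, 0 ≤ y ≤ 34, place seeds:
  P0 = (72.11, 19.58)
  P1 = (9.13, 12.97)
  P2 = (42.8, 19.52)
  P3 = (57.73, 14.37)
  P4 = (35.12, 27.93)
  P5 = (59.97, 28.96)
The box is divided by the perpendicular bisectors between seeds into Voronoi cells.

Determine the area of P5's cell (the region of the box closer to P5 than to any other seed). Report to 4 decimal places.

1. box [0,75]×[0,34]: [(0, 0) (75, 0) (75, 34) (0, 34)]
2. ⊥bis P5·P0 via (66.04,24.27): [(0, 0) (47.2877, 0) (73.5579, 34) (0, 34)]  |A|=2054.3758
3. ⊥bis P5·P1 via (34.55,20.965): [(41.1438, 0) (47.2877, 0) (73.5579, 34) (30.4503, 34)]  |A|=837.2759
4. ⊥bis P5·P2 via (51.385,24.24): [(57.468, 13.1758) (73.5579, 34) (46.019, 34)]  |A|=286.7378
5. ⊥bis P5·P3 via (58.85,21.665): [(52.243, 22.6794) (63.4782, 20.9544) (73.5579, 34) (46.019, 34)]  |A|=237.8571
6. ⊥bis P5·P4 via (47.545,28.445): [(47.4204, 31.451) (52.243, 22.6794) (63.4782, 20.9544) (73.5579, 34) (47.3148, 34)]  |A|=236.2057
7. canonical 5-gon: [(47.4204, 31.451) (52.243, 22.6794) (63.4782, 20.9544) (73.5579, 34) (47.3148, 34)]
8. shoelace: 236.2057

Area of P5's cell: 236.2057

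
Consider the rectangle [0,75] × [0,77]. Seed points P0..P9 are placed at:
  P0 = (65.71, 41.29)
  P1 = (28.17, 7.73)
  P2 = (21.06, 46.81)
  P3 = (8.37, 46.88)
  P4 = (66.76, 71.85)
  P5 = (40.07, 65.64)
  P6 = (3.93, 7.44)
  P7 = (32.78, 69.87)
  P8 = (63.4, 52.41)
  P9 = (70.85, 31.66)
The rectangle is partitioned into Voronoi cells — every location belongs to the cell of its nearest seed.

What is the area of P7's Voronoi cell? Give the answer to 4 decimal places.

Area of P7's cell: 441.9810

1. box [0,75]×[0,77]: [(0, 0) (75, 0) (75, 77) (0, 77)]
2. ⊥bis P7·P0 via (49.245,55.58): [(0, 0) (1.007, 0) (67.8355, 77) (0, 77)]  |A|=2650.4355
3. ⊥bis P7·P1 via (30.475,38.8): [(0, 41.0609) (34.4271, 38.5068) (67.8355, 77) (0, 77)]  |A|=1924.2428
4. ⊥bis P7·P2 via (26.92,58.34): [(0, 72.0218) (44.0738, 49.6218) (67.8355, 77) (0, 77)]  |A|=1038.312
5. ⊥bis P7·P3 via (20.575,58.375): [(14.8124, 64.4936) (44.0738, 49.6218) (67.8355, 77) (3.0335, 77)]  |A|=982.4737
6. ⊥bis P7·P4 via (49.77,70.86): [(14.8124, 64.4936) (44.0738, 49.6218) (50.5713, 57.1082) (49.4122, 77) (3.0335, 77)]  |A|=799.238
7. ⊥bis P7·P5 via (36.425,67.755): [(14.8124, 64.4936) (30.0414, 56.7536) (41.7894, 77) (3.0335, 77)]  |A|=441.981
8. ⊥bis P7·P6 via (18.355,38.655): [(14.8124, 64.4936) (30.0414, 56.7536) (41.7894, 77) (3.0335, 77)]  |A|=441.981
9. ⊥bis P7·P8 via (48.09,61.14): [(14.8124, 64.4936) (30.0414, 56.7536) (41.7894, 77) (3.0335, 77)]  |A|=441.981
10. ⊥bis P7·P9 via (51.815,50.765): [(14.8124, 64.4936) (30.0414, 56.7536) (41.7894, 77) (3.0335, 77)]  |A|=441.981
11. canonical 4-gon: [(14.8124, 64.4936) (30.0414, 56.7536) (41.7894, 77) (3.0335, 77)]
12. shoelace: 441.981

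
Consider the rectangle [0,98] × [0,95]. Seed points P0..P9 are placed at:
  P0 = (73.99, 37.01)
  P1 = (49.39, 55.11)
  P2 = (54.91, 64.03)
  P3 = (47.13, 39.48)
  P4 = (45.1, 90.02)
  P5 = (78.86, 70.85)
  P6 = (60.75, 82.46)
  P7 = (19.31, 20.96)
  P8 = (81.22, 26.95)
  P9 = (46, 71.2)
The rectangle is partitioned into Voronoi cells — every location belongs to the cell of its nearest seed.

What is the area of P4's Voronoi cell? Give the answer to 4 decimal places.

1. box [0,98]×[0,95]: [(0, 0) (98, 0) (98, 95) (0, 95)]
2. ⊥bis P4·P0 via (59.545,63.515): [(0, 31.0635) (98, 84.4726) (98, 95) (0, 95)]  |A|=3648.7297
3. ⊥bis P4·P1 via (47.245,72.565): [(0, 66.7592) (84.5661, 77.1513) (98, 84.4726) (98, 95) (0, 95)]  |A|=2139.4062
4. ⊥bis P4·P2 via (50.005,77.025): [(0, 66.7592) (33.8173, 70.9149) (97.6268, 95) (0, 95)]  |A|=1653.1899
5. ⊥bis P4·P3 via (46.115,64.75): [(0, 66.7592) (33.8173, 70.9149) (97.6268, 95) (0, 95)]  |A|=1653.1899
6. ⊥bis P4·P5 via (61.98,80.435): [(0, 66.7592) (33.8173, 70.9149) (62.7822, 81.8478) (70.2505, 95) (0, 95)]  |A|=1473.1602
7. ⊥bis P4·P6 via (52.925,86.24): [(0, 66.7592) (33.8173, 70.9149) (48.132, 76.318) (57.1567, 95) (0, 95)]  |A|=1275.1589
8. ⊥bis P4·P7 via (32.205,55.49): [(0, 67.5167) (1.5263, 66.9467) (33.8173, 70.9149) (48.132, 76.318) (57.1567, 95) (0, 95)]  |A|=1274.5807
9. ⊥bis P4·P8 via (63.16,58.485): [(0, 67.5167) (1.5263, 66.9467) (33.8173, 70.9149) (48.132, 76.318) (57.1567, 95) (0, 95)]  |A|=1274.5807
10. ⊥bis P4·P9 via (45.55,80.61): [(0, 78.4317) (50.3154, 80.8379) (57.1567, 95) (0, 95)]  |A|=821.5492
11. canonical 4-gon: [(0, 78.4317) (50.3154, 80.8379) (57.1567, 95) (0, 95)]
12. shoelace: 821.5492

Area of P4's cell: 821.5492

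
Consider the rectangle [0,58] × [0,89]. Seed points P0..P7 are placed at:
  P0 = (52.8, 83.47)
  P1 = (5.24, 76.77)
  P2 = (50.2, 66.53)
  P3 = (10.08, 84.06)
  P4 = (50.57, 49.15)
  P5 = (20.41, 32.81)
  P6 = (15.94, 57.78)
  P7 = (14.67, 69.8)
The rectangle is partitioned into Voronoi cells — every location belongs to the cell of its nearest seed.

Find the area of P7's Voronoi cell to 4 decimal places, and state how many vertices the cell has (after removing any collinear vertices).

Area of P7's cell: 385.2877 (5 vertices)

1. box [0,58]×[0,89]: [(0, 0) (58, 0) (58, 89) (0, 89)]
2. ⊥bis P7·P0 via (33.735,76.635): [(0, 0) (58, 0) (58, 8.9522) (29.302, 89) (0, 89)]  |A|=4013.3943
3. ⊥bis P7·P1 via (9.955,73.285): [(0, 59.8165) (0, 0) (58, 0) (58, 8.9522) (29.302, 89) (21.5704, 89)]  |A|=3698.6436
4. ⊥bis P7·P2 via (32.435,68.165): [(0, 59.8165) (0, 0) (26.1614, 0) (33.3209, 77.7902) (29.302, 89) (21.5704, 89)]  |A|=2349.814
5. ⊥bis P7·P3 via (12.375,76.93): [(12.7347, 77.0458) (0, 59.8165) (0, 0) (26.1614, 0) (33.3209, 77.7902) (31.4303, 83.0635)]  |A|=2241.7047
6. ⊥bis P7·P4 via (32.62,59.475): [(12.7347, 77.0458) (0, 59.8165) (0, 2.7652) (31.4476, 57.4368) (33.3209, 77.7902) (31.4303, 83.0635)]  |A|=1446.9103
7. ⊥bis P7·P5 via (17.54,51.305): [(12.7347, 77.0458) (0, 59.8165) (0, 48.5832) (28.9379, 53.0737) (31.4476, 57.4368) (33.3209, 77.7902) (31.4303, 83.0635)]  |A|=783.9713
8. ⊥bis P7·P6 via (15.305,63.79): [(12.7347, 77.0458) (1.8893, 62.3725) (32.1966, 65.5747) (33.3209, 77.7902) (31.4303, 83.0635)]  |A|=385.2877
9. canonical 5-gon: [(12.7347, 77.0458) (1.8893, 62.3725) (32.1966, 65.5747) (33.3209, 77.7902) (31.4303, 83.0635)]
10. shoelace: 385.2877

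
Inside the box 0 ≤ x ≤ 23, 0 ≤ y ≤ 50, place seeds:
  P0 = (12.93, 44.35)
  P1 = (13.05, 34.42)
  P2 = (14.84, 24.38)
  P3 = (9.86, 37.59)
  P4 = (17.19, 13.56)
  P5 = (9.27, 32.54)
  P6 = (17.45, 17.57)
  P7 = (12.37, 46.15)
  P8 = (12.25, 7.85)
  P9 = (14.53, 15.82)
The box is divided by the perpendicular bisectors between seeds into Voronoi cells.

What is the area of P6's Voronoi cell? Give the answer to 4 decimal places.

Area of P6's cell: 51.9142

1. box [0,23]×[0,50]: [(0, 0) (23, 0) (23, 50) (0, 50)]
2. ⊥bis P6·P0 via (15.19,30.96): [(0, 28.3962) (0, 0) (23, 0) (23, 32.2782)]  |A|=697.7554
3. ⊥bis P6·P1 via (15.25,25.995): [(0, 22.0128) (0, 0) (23, 0) (23, 28.0187)]  |A|=575.3627
4. ⊥bis P6·P2 via (16.145,20.975): [(0, 14.7873) (0, 0) (23, 0) (23, 23.6022)]  |A|=441.4794
5. ⊥bis P6·P3 via (13.655,27.58): [(0, 14.7873) (0, 0) (23, 0) (23, 23.6022)]  |A|=441.4794
6. ⊥bis P6·P4 via (17.32,15.565): [(4.2418, 16.413) (23, 15.1967) (23, 23.6022)]  |A|=78.8364
7. ⊥bis P6·P5 via (13.36,25.055): [(4.2418, 16.413) (23, 15.1967) (23, 23.6022)]  |A|=78.8364
8. ⊥bis P6·P7 via (14.91,31.86): [(4.2418, 16.413) (23, 15.1967) (23, 23.6022)]  |A|=78.8364
9. ⊥bis P6·P8 via (14.85,12.71): [(6.3896, 17.2361) (8.4367, 16.141) (23, 15.1967) (23, 23.6022)]  |A|=76.8177
10. ⊥bis P6·P9 via (15.99,16.695): [(13.933, 20.1272) (16.6408, 15.609) (23, 15.1967) (23, 23.6022)]  |A|=51.9142
11. canonical 4-gon: [(13.933, 20.1272) (16.6408, 15.609) (23, 15.1967) (23, 23.6022)]
12. shoelace: 51.9142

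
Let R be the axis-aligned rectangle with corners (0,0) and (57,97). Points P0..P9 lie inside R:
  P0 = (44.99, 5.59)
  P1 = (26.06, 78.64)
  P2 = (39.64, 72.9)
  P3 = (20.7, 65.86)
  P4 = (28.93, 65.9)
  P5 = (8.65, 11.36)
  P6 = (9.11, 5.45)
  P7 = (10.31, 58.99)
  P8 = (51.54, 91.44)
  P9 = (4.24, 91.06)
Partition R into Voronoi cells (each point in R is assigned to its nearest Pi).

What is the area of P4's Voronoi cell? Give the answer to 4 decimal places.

1. box [0,57]×[0,97]: [(0, 0) (57, 0) (57, 97) (0, 97)]
2. ⊥bis P4·P0 via (36.96,35.745): [(0, 25.9029) (57, 41.0815) (57, 97) (0, 97)]  |A|=3619.9458
3. ⊥bis P4·P1 via (27.495,72.27): [(0, 66.0761) (0, 25.9029) (57, 41.0815) (57, 78.9167)]  |A|=2223.2406
4. ⊥bis P4·P2 via (34.285,69.4): [(31.7785, 73.235) (0, 66.0761) (0, 25.9029) (53.4174, 40.1275)]  |A|=1676.4817
5. ⊥bis P4·P3 via (24.815,65.88): [(31.7785, 73.235) (24.7869, 71.6599) (24.977, 32.554) (53.4174, 40.1275)]  |A|=689.5916
6. ⊥bis P4·P5 via (18.79,38.63): [(31.7785, 73.235) (24.7869, 71.6599) (24.9586, 36.3363) (30.8934, 34.1295) (53.4174, 40.1275)]  |A|=678.3884
7. ⊥bis P4·P6 via (19.02,35.675): [(31.7785, 73.235) (24.7869, 71.6599) (24.9586, 36.3363) (30.8934, 34.1295) (53.4174, 40.1275)]  |A|=678.3884
8. ⊥bis P4·P7 via (19.62,62.445): [(31.7785, 73.235) (24.7869, 71.6599) (24.9009, 48.215) (30.0055, 34.4596) (30.8934, 34.1295) (53.4174, 40.1275)]  |A|=648.467
9. ⊥bis P4·P8 via (40.235,78.67): [(31.7785, 73.235) (24.7869, 71.6599) (24.9009, 48.215) (30.0055, 34.4596) (30.8934, 34.1295) (53.4174, 40.1275)]  |A|=648.467
10. ⊥bis P4·P9 via (16.585,78.48): [(31.7785, 73.235) (24.7869, 71.6599) (24.9009, 48.215) (30.0055, 34.4596) (30.8934, 34.1295) (53.4174, 40.1275)]  |A|=648.467
11. canonical 6-gon: [(31.7785, 73.235) (24.7869, 71.6599) (24.9009, 48.215) (30.0055, 34.4596) (30.8934, 34.1295) (53.4174, 40.1275)]
12. shoelace: 648.467

Area of P4's cell: 648.4670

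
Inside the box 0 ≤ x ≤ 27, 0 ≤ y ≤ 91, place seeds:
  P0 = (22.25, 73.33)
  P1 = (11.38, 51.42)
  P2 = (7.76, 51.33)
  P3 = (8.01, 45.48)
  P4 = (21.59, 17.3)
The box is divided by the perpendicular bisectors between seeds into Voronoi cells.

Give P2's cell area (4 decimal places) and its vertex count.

Area of P2's cell: 196.3827 (4 vertices)

1. box [0,27]×[0,91]: [(0, 0) (27, 0) (27, 91) (0, 91)]
2. ⊥bis P2·P0 via (15.005,62.33): [(0, 72.2128) (0, 0) (27, 0) (27, 54.4297)]  |A|=1709.6737
3. ⊥bis P2·P1 via (9.57,51.375): [(9.2026, 66.1517) (0, 72.2128) (0, 0) (10.8473, 0)]  |A|=691.0566
4. ⊥bis P2·P3 via (7.885,48.405): [(9.642, 48.4801) (9.2026, 66.1517) (0, 72.2128) (0, 48.068)]  |A|=196.3827
5. ⊥bis P2·P4 via (14.675,34.315): [(9.642, 48.4801) (9.2026, 66.1517) (0, 72.2128) (0, 48.068)]  |A|=196.3827
6. canonical 4-gon: [(9.642, 48.4801) (9.2026, 66.1517) (0, 72.2128) (0, 48.068)]
7. shoelace: 196.3827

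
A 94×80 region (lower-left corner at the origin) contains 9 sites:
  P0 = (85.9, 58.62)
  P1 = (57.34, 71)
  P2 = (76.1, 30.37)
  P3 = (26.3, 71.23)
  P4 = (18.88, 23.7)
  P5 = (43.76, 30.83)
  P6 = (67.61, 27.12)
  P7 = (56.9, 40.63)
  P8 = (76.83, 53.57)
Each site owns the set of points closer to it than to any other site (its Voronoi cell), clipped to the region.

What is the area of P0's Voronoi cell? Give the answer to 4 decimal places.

1. box [0,94]×[0,80]: [(0, 0) (94, 0) (94, 80) (0, 80)]
2. ⊥bis P0·P1 via (71.62,64.81): [(43.5266, 0) (94, 0) (94, 80) (78.2045, 80)]  |A|=2650.758
3. ⊥bis P0·P2 via (81,44.495): [(65.1912, 49.9791) (94, 39.9853) (94, 80) (78.2045, 80)]  |A|=813.4862
4. ⊥bis P0·P3 via (56.1,64.925): [(65.1912, 49.9791) (94, 39.9853) (94, 80) (78.2045, 80)]  |A|=813.4862
5. ⊥bis P0·P4 via (52.39,41.16): [(65.1912, 49.9791) (94, 39.9853) (94, 80) (78.2045, 80)]  |A|=813.4862
6. ⊥bis P0·P5 via (64.83,44.725): [(65.1912, 49.9791) (94, 39.9853) (94, 80) (78.2045, 80)]  |A|=813.4862
7. ⊥bis P0·P6 via (76.755,42.87): [(65.1912, 49.9791) (94, 39.9853) (94, 80) (78.2045, 80)]  |A|=813.4862
8. ⊥bis P0·P7 via (71.4,49.625): [(67.6547, 55.6624) (72.8226, 47.3318) (94, 39.9853) (94, 80) (78.2045, 80)]  |A|=788.5397
9. ⊥bis P0·P8 via (81.365,56.095): [(73.7617, 69.7508) (89.4571, 41.5612) (94, 39.9853) (94, 80) (78.2045, 80)]  |A|=537.5239
10. canonical 5-gon: [(73.7617, 69.7508) (89.4571, 41.5612) (94, 39.9853) (94, 80) (78.2045, 80)]
11. shoelace: 537.5239

Area of P0's cell: 537.5239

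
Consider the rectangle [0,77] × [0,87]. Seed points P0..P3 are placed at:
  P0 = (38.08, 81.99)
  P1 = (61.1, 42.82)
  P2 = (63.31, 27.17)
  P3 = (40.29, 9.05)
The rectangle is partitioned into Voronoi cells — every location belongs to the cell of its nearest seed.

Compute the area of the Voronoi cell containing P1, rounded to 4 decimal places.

Area of P1's cell: 1471.0767

1. box [0,77]×[0,87]: [(0, 0) (77, 0) (77, 87) (0, 87)]
2. ⊥bis P1·P0 via (49.59,62.405): [(0, 33.2612) (0, 0) (77, 0) (77, 78.5137)]  |A|=4303.3349
3. ⊥bis P1·P2 via (62.205,34.995): [(0, 33.2612) (0, 26.2108) (77, 37.0843) (77, 78.5137)]  |A|=1866.4758
4. ⊥bis P1·P3 via (50.695,25.935): [(19.8629, 44.9346) (40.8796, 31.9835) (77, 37.0843) (77, 78.5137)]  |A|=1471.0767
5. canonical 4-gon: [(19.8629, 44.9346) (40.8796, 31.9835) (77, 37.0843) (77, 78.5137)]
6. shoelace: 1471.0767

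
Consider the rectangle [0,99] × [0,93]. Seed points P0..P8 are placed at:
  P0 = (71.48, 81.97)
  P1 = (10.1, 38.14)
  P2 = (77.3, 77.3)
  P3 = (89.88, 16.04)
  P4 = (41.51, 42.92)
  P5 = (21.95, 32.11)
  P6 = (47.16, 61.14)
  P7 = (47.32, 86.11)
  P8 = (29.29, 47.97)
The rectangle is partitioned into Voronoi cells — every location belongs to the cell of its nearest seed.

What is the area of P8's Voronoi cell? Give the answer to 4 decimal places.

1. box [0,99]×[0,93]: [(0, 0) (99, 0) (99, 93) (0, 93)]
2. ⊥bis P8·P0 via (50.385,64.97): [(0, 0) (99, 0) (99, 4.6445) (27.7962, 93) (0, 93)]  |A|=6061.378
3. ⊥bis P8·P1 via (19.695,43.055): [(0, 81.5033) (41.7497, 0) (99, 0) (99, 4.6445) (27.7962, 93) (0, 93)]  |A|=4360.0063
4. ⊥bis P8·P2 via (53.295,62.635): [(0, 81.5033) (41.7497, 0) (91.5596, 0) (56.5171, 57.3608) (27.7962, 93) (0, 93)]  |A|=4047.9572
5. ⊥bis P8·P3 via (59.585,32.005): [(0, 81.5033) (41.7497, 0) (42.7189, 0) (65.338, 42.9219) (56.5171, 57.3608) (27.7962, 93) (0, 93)]  |A|=2999.7884
6. ⊥bis P8·P4 via (35.4,45.445): [(0, 81.5033) (27.8407, 27.153) (45.8133, 70.643) (27.7962, 93) (0, 93)]  |A|=1667.8723
7. ⊥bis P8·P5 via (25.62,40.04): [(0, 81.5033) (19.8782, 42.6973) (31.9548, 37.1083) (45.8133, 70.643) (27.7962, 93) (0, 93)]  |A|=1596.2631
8. ⊥bis P8·P6 via (38.225,54.555): [(0, 81.5033) (19.8782, 42.6973) (31.9548, 37.1083) (38.8271, 53.738) (9.8914, 93) (0, 93)]  |A|=1014.3907
9. ⊥bis P8·P7 via (38.305,67.04): [(0, 85.148) (0, 81.5033) (19.8782, 42.6973) (31.9548, 37.1083) (38.8271, 53.738) (24.0612, 73.7735)]  |A|=824.8378
10. canonical 6-gon: [(0, 85.148) (0, 81.5033) (19.8782, 42.6973) (31.9548, 37.1083) (38.8271, 53.738) (24.0612, 73.7735)]
11. shoelace: 824.8378

Area of P8's cell: 824.8378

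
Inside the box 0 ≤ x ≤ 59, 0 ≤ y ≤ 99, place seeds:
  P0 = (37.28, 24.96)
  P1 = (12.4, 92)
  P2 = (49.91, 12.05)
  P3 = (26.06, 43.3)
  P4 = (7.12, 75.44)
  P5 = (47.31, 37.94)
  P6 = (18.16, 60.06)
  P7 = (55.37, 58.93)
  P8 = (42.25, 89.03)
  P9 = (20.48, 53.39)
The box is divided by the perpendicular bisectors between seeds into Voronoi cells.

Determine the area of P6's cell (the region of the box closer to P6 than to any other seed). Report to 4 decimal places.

1. box [0,59]×[0,99]: [(0, 0) (59, 0) (59, 99) (0, 99)]
2. ⊥bis P6·P0 via (27.72,42.51): [(0, 27.4101) (59, 59.5491) (59, 99) (0, 99)]  |A|=3275.7025
3. ⊥bis P6·P1 via (15.28,76.03): [(0, 73.2744) (0, 27.4101) (59, 59.5491) (59, 83.9144)]  |A|=2071.7726
4. ⊥bis P6·P2 via (34.035,36.055): [(0, 73.2744) (0, 27.4101) (59, 59.5491) (59, 83.9144)]  |A|=2071.7726
5. ⊥bis P6·P3 via (22.11,51.68): [(0, 73.2744) (0, 41.2582) (59, 69.0685) (59, 83.9144)]  |A|=1382.4322
6. ⊥bis P6·P4 via (12.64,67.75): [(27.1595, 78.1723) (0, 58.6768) (0, 41.2582) (59, 69.0685) (59, 83.9144)]  |A|=1184.2001
7. ⊥bis P6·P5 via (32.735,49): [(27.1595, 78.1723) (0, 58.6768) (0, 41.2582) (41.8179, 60.9695) (59, 83.6123) (59, 83.9144)]  |A|=1059.253
8. ⊥bis P6·P7 via (36.765,59.495): [(37.3882, 80.017) (27.1595, 78.1723) (0, 58.6768) (0, 41.2582) (36.737, 58.5746)]  |A|=788.5087
9. ⊥bis P6·P8 via (30.205,74.545): [(37.0492, 68.8537) (26.4529, 77.6651) (0, 58.6768) (0, 41.2582) (36.737, 58.5746)]  |A|=725.9278
10. ⊥bis P6·P9 via (19.32,56.725): [(36.8662, 62.828) (37.0492, 68.8537) (26.4529, 77.6651) (0, 58.6768) (0, 50.005)]  |A|=487.6868
11. canonical 5-gon: [(36.8662, 62.828) (37.0492, 68.8537) (26.4529, 77.6651) (0, 58.6768) (0, 50.005)]
12. shoelace: 487.6868

Area of P6's cell: 487.6868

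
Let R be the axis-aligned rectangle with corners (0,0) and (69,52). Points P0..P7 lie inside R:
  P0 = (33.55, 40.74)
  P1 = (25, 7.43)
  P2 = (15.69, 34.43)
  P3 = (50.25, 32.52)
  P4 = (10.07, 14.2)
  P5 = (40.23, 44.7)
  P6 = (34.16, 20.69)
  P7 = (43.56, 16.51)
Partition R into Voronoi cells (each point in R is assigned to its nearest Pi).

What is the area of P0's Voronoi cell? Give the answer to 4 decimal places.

Area of P0's cell: 295.4146

1. box [0,69]×[0,52]: [(0, 0) (69, 0) (69, 52) (0, 52)]
2. ⊥bis P0·P1 via (29.275,24.085): [(0, 31.5993) (69, 13.8884) (69, 52) (0, 52)]  |A|=2018.6744
3. ⊥bis P0·P2 via (24.62,37.585): [(29.401, 24.0527) (69, 13.8884) (69, 52) (19.5271, 52)]  |A|=1445.9079
4. ⊥bis P0·P3 via (41.9,36.63): [(29.401, 24.0527) (35.0016, 22.6151) (49.4654, 52) (19.5271, 52)]  |A|=511.03
5. ⊥bis P0·P4 via (21.81,27.47): [(29.401, 24.0527) (35.0016, 22.6151) (49.4654, 52) (19.5271, 52)]  |A|=511.03
6. ⊥bis P0·P5 via (36.89,42.72): [(29.401, 24.0527) (35.0016, 22.6151) (41.265, 35.3399) (31.3887, 52) (19.5271, 52)]  |A|=360.4508
7. ⊥bis P0·P6 via (33.855,30.715): [(27.1196, 30.5101) (39.0666, 30.8736) (41.265, 35.3399) (31.3887, 52) (19.5271, 52)]  |A|=295.4146
8. ⊥bis P0·P7 via (38.555,28.625): [(27.1196, 30.5101) (39.0666, 30.8736) (41.265, 35.3399) (31.3887, 52) (19.5271, 52)]  |A|=295.4146
9. canonical 5-gon: [(27.1196, 30.5101) (39.0666, 30.8736) (41.265, 35.3399) (31.3887, 52) (19.5271, 52)]
10. shoelace: 295.4146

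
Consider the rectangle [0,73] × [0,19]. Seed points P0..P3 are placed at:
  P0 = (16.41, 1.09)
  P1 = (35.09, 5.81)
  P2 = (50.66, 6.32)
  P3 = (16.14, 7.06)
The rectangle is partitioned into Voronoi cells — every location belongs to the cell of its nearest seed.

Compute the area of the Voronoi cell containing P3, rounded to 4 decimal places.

Area of P3's cell: 391.4038

1. box [0,73]×[0,19]: [(0, 0) (73, 0) (73, 19) (0, 19)]
2. ⊥bis P3·P0 via (16.275,4.075): [(0, 3.3389) (73, 6.6405) (73, 19) (0, 19)]  |A|=1022.752
3. ⊥bis P3·P1 via (25.615,6.435): [(0, 3.3389) (25.4868, 4.4916) (26.4438, 19) (0, 19)]  |A|=391.4038
4. ⊥bis P3·P2 via (33.4,6.69): [(0, 3.3389) (25.4868, 4.4916) (26.4438, 19) (0, 19)]  |A|=391.4038
5. canonical 4-gon: [(0, 3.3389) (25.4868, 4.4916) (26.4438, 19) (0, 19)]
6. shoelace: 391.4038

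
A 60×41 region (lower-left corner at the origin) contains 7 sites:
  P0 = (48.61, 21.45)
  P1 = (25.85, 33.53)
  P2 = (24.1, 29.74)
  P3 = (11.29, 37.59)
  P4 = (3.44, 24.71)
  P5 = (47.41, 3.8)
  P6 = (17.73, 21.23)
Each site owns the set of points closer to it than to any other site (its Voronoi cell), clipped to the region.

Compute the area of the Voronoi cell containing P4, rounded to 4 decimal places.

Area of P4's cell: 282.9467

1. box [0,60]×[0,41]: [(0, 0) (60, 0) (60, 41) (0, 41)]
2. ⊥bis P4·P0 via (26.025,23.08): [(0, 0) (24.3593, 0) (27.3183, 41) (0, 41)]  |A|=1059.3907
3. ⊥bis P4·P1 via (14.645,29.12): [(0, 0) (24.3593, 0) (24.6299, 3.7501) (9.9693, 41) (0, 41)]  |A|=736.267
4. ⊥bis P4·P2 via (13.77,27.225): [(0, 0) (20.3984, 0) (11.1411, 38.0227) (9.9693, 41) (0, 41)]  |A|=631.0342
5. ⊥bis P4·P3 via (7.365,31.15): [(0, 35.6388) (0, 0) (20.3984, 0) (13.7639, 27.25)]  |A|=523.1922
6. ⊥bis P4·P5 via (25.425,14.255): [(0, 35.6388) (0, 0) (18.646, 0) (19.805, 2.4371) (13.7639, 27.25)]  |A|=521.0569
7. ⊥bis P4·P6 via (10.585,22.97): [(11.9034, 28.3839) (0, 35.6388) (0, 0) (4.9912, 0)]  |A|=282.9467
8. canonical 4-gon: [(11.9034, 28.3839) (0, 35.6388) (0, 0) (4.9912, 0)]
9. shoelace: 282.9467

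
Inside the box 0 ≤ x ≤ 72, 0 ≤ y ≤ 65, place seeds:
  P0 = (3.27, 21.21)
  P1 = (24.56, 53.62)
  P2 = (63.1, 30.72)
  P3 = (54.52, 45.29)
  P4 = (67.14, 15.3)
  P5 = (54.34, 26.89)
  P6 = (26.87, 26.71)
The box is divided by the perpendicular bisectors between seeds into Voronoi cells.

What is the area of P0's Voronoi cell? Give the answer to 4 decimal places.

Area of P0's cell: 671.7187

1. box [0,72]×[0,65]: [(0, 0) (72, 0) (72, 65) (0, 65)]
2. ⊥bis P0·P1 via (13.915,37.415): [(0, 46.5557) (0, 0) (70.8723, 0)]  |A|=1649.7542
3. ⊥bis P0·P2 via (33.185,25.965): [(33.3995, 24.6157) (0, 46.5557) (0, 0) (37.3121, 0)]  |A|=1236.7008
4. ⊥bis P0·P3 via (28.895,33.25): [(33.6283, 23.176) (32.752, 25.041) (0, 46.5557) (0, 0) (37.3121, 0)]  |A|=1236.2834
5. ⊥bis P0·P4 via (35.205,18.255): [(34.9127, 15.0958) (33.6283, 23.176) (32.752, 25.041) (0, 46.5557) (0, 0) (33.5158, 0)]  |A|=1207.6293
6. ⊥bis P0·P5 via (28.805,24.05): [(28.375, 27.9163) (0, 46.5557) (0, 0) (31.4798, 0)]  |A|=1099.9091
7. ⊥bis P0·P6 via (15.07,23.96): [(11.5763, 38.9513) (0, 46.5557) (0, 0) (20.6539, 0)]  |A|=671.7187
8. canonical 4-gon: [(11.5763, 38.9513) (0, 46.5557) (0, 0) (20.6539, 0)]
9. shoelace: 671.7187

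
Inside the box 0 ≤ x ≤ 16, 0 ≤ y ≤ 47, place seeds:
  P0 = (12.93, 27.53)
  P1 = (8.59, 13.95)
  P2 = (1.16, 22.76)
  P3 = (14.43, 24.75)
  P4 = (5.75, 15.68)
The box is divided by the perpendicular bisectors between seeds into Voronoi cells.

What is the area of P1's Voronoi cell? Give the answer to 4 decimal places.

1. box [0,16]×[0,47]: [(0, 0) (16, 0) (16, 47) (0, 47)]
2. ⊥bis P1·P0 via (10.76,20.74): [(0, 24.1788) (0, 0) (16, 0) (16, 19.0654)]  |A|=345.953
3. ⊥bis P1·P2 via (4.875,18.355): [(8.5431, 21.4485) (0, 14.2436) (0, 0) (16, 0) (16, 19.0654)]  |A|=303.5147
4. ⊥bis P1·P3 via (11.51,19.35): [(8.186, 21.1474) (0, 14.2436) (0, 0) (16, 0) (16, 16.9221)]  |A|=293.5928
5. ⊥bis P1·P4 via (7.17,14.815): [(10.3234, 19.9917) (0, 3.0446) (0, 0) (16, 0) (16, 16.9221)]  |A|=223.6785
6. canonical 5-gon: [(10.3234, 19.9917) (0, 3.0446) (0, 0) (16, 0) (16, 16.9221)]
7. shoelace: 223.6785

Area of P1's cell: 223.6785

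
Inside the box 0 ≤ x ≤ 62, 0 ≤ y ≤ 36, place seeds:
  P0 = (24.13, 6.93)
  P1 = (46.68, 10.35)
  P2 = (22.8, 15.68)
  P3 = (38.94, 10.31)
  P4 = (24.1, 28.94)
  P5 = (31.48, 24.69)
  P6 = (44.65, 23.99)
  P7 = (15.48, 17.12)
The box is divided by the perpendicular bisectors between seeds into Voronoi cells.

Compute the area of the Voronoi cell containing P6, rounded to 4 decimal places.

Area of P6's cell: 426.0646

1. box [0,62]×[0,36]: [(0, 0) (62, 0) (62, 36) (0, 36)]
2. ⊥bis P6·P0 via (34.39,15.46): [(47.2432, 0) (62, 0) (62, 36) (17.3134, 36)]  |A|=1069.9818
3. ⊥bis P6·P1 via (45.665,17.17): [(34.3663, 15.4885) (62, 19.6011) (62, 36) (17.3134, 36)]  |A|=684.8768
4. ⊥bis P6·P2 via (33.725,19.835): [(35.3239, 15.631) (62, 19.6011) (62, 36) (27.5771, 36)]  |A|=569.3101
5. ⊥bis P6·P3 via (41.795,17.15): [(33.416, 20.6474) (42.7769, 16.7402) (62, 19.6011) (62, 36) (27.5771, 36)]  |A|=549.5584
6. ⊥bis P6·P4 via (34.375,26.465): [(33.1452, 21.3595) (33.416, 20.6474) (42.7769, 16.7402) (62, 19.6011) (62, 36) (36.6718, 36)]  |A|=482.9834
7. ⊥bis P6·P5 via (38.065,24.34): [(37.7721, 18.8292) (42.7769, 16.7402) (62, 19.6011) (62, 36) (38.6847, 36)]  |A|=426.0646
8. ⊥bis P6·P7 via (30.065,20.555): [(37.7721, 18.8292) (42.7769, 16.7402) (62, 19.6011) (62, 36) (38.6847, 36)]  |A|=426.0646
9. canonical 5-gon: [(37.7721, 18.8292) (42.7769, 16.7402) (62, 19.6011) (62, 36) (38.6847, 36)]
10. shoelace: 426.0646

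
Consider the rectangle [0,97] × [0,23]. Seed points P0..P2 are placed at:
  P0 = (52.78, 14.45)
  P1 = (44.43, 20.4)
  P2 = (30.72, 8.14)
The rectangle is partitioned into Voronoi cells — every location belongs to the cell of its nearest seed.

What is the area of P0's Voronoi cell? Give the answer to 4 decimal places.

1. box [0,97]×[0,23]: [(0, 0) (97, 0) (97, 23) (0, 23)]
2. ⊥bis P0·P1 via (48.605,17.425): [(36.1884, 0) (97, 0) (97, 23) (52.5776, 23)]  |A|=1210.1911
3. ⊥bis P0·P2 via (41.75,11.295): [(42.4623, 8.8046) (44.9808, 0) (97, 0) (97, 23) (52.5776, 23)]  |A|=1171.4842
4. canonical 5-gon: [(42.4623, 8.8046) (44.9808, 0) (97, 0) (97, 23) (52.5776, 23)]
5. shoelace: 1171.4842

Area of P0's cell: 1171.4842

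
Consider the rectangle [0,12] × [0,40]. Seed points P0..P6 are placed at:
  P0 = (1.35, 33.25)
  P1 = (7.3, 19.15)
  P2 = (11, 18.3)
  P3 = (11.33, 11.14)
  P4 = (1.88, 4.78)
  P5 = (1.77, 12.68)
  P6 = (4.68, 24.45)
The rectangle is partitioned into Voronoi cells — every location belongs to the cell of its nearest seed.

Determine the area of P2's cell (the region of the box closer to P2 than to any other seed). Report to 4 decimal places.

Area of P2's cell: 26.6027

1. box [0,12]×[0,40]: [(0, 0) (12, 0) (12, 40) (0, 40)]
2. ⊥bis P2·P0 via (6.175,25.775): [(0, 21.7891) (0, 0) (12, 0) (12, 29.5349)]  |A|=307.9445
3. ⊥bis P2·P1 via (9.15,18.725): [(11.5695, 29.2571) (4.8483, 0) (12, 0) (12, 29.5349)]  |A|=110.9757
4. ⊥bis P2·P3 via (11.165,14.72): [(11.5695, 29.2571) (8.1985, 14.5833) (12, 14.7585) (12, 29.5349)]  |A|=30.7761
5. ⊥bis P2·P4 via (6.44,11.54): [(11.5695, 29.2571) (8.1985, 14.5833) (12, 14.7585) (12, 29.5349)]  |A|=30.7761
6. ⊥bis P2·P5 via (6.385,15.49): [(11.5695, 29.2571) (8.1985, 14.5833) (12, 14.7585) (12, 29.5349)]  |A|=30.7761
7. ⊥bis P2·P6 via (7.84,21.375): [(10.3518, 23.9562) (8.1985, 14.5833) (12, 14.7585) (12, 25.65)]  |A|=26.6027
8. canonical 4-gon: [(10.3518, 23.9562) (8.1985, 14.5833) (12, 14.7585) (12, 25.65)]
9. shoelace: 26.6027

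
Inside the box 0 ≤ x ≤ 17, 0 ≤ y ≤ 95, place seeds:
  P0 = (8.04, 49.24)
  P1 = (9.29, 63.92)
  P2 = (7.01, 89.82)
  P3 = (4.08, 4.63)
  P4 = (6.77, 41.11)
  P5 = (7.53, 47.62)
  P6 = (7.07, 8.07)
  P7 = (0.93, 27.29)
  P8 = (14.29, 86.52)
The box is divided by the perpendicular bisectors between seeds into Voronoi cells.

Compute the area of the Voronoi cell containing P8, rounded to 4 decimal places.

1. box [0,17]×[0,95]: [(0, 0) (17, 0) (17, 95) (0, 95)]
2. ⊥bis P8·P0 via (11.165,67.88): [(0, 69.7518) (17, 66.9018) (17, 95) (0, 95)]  |A|=453.4446
3. ⊥bis P8·P1 via (11.79,75.22): [(0, 77.8284) (17, 74.0673) (17, 95) (0, 95)]  |A|=323.8861
4. ⊥bis P8·P2 via (10.65,88.17): [(5.4188, 76.6296) (17, 74.0673) (17, 95) (13.746, 95)]  |A|=151.1016
5. ⊥bis P8·P3 via (9.185,45.575): [(5.4188, 76.6296) (17, 74.0673) (17, 95) (13.746, 95)]  |A|=151.1016
6. ⊥bis P8·P4 via (10.53,63.815): [(5.4188, 76.6296) (17, 74.0673) (17, 95) (13.746, 95)]  |A|=151.1016
7. ⊥bis P8·P5 via (10.91,67.07): [(5.4188, 76.6296) (17, 74.0673) (17, 95) (13.746, 95)]  |A|=151.1016
8. ⊥bis P8·P6 via (10.68,47.295): [(5.4188, 76.6296) (17, 74.0673) (17, 95) (13.746, 95)]  |A|=151.1016
9. ⊥bis P8·P7 via (7.61,56.905): [(5.4188, 76.6296) (17, 74.0673) (17, 95) (13.746, 95)]  |A|=151.1016
10. canonical 4-gon: [(5.4188, 76.6296) (17, 74.0673) (17, 95) (13.746, 95)]
11. shoelace: 151.1016

Area of P8's cell: 151.1016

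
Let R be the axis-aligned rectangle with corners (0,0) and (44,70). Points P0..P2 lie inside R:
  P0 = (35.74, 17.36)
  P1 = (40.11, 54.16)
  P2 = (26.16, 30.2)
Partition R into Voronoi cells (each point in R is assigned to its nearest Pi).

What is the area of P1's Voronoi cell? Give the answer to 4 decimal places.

Area of P1's cell: 938.8270

1. box [0,44]×[0,70]: [(0, 0) (44, 0) (44, 70) (0, 70)]
2. ⊥bis P1·P0 via (37.925,35.76): [(0, 40.2636) (44, 35.0386) (44, 70) (0, 70)]  |A|=1423.3519
3. ⊥bis P1·P2 via (33.135,42.18): [(0, 61.4719) (44, 35.8542) (44, 70) (0, 70)]  |A|=938.827
4. canonical 4-gon: [(0, 61.4719) (44, 35.8542) (44, 70) (0, 70)]
5. shoelace: 938.827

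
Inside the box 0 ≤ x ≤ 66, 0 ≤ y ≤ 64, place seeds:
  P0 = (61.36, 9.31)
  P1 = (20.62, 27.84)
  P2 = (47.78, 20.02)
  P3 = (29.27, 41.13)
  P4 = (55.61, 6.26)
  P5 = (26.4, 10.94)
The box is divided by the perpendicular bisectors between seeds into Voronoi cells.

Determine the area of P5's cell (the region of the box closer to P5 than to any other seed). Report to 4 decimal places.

1. box [0,66]×[0,64]: [(0, 0) (66, 0) (66, 64) (0, 64)]
2. ⊥bis P5·P0 via (43.88,10.125): [(0, 0) (43.4079, 0) (46.3919, 64) (0, 64)]  |A|=2873.5946
3. ⊥bis P5·P1 via (23.51,19.39): [(0, 11.3493) (0, 0) (43.4079, 0) (44.6491, 26.6198)]  |A|=831.1232
4. ⊥bis P5·P2 via (37.09,15.48): [(33.9177, 22.9496) (0, 11.3493) (0, 0) (43.4079, 0) (43.4333, 0.5439)]  |A|=693.4396
5. ⊥bis P5·P3 via (27.835,26.035): [(33.9177, 22.9496) (0, 11.3493) (0, 0) (43.4079, 0) (43.4333, 0.5439)]  |A|=693.4396
6. ⊥bis P5·P4 via (41.005,8.6): [(40.733, 6.9022) (33.9177, 22.9496) (0, 11.3493) (0, 0) (39.6271, 0)]  |A|=679.5767
7. canonical 5-gon: [(40.733, 6.9022) (33.9177, 22.9496) (0, 11.3493) (0, 0) (39.6271, 0)]
8. shoelace: 679.5767

Area of P5's cell: 679.5767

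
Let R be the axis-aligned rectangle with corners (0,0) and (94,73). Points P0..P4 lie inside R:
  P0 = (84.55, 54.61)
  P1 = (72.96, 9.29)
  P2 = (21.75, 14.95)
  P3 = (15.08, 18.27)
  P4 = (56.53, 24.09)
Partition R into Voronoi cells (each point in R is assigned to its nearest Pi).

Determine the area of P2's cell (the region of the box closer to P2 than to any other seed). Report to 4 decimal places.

1. box [0,94]×[0,73]: [(0, 0) (94, 0) (94, 73) (0, 73)]
2. ⊥bis P2·P0 via (53.15,34.78): [(0, 0) (75.1146, 0) (29.013, 73) (0, 73)]  |A|=3800.6553
3. ⊥bis P2·P1 via (47.355,12.12): [(0, 0) (46.0154, 0) (50.3496, 39.2143) (29.013, 73) (0, 73)]  |A|=3230.104
4. ⊥bis P2·P3 via (18.415,16.61): [(10.1474, 0) (46.0154, 0) (50.3496, 39.2143) (38.7829, 57.5298)]  |A|=1298.2234
5. ⊥bis P2·P4 via (39.14,19.52): [(32.4793, 44.8657) (10.1474, 0) (44.2698, 0)]  |A|=765.4622
6. canonical 3-gon: [(32.4793, 44.8657) (10.1474, 0) (44.2698, 0)]
7. shoelace: 765.4622

Area of P2's cell: 765.4622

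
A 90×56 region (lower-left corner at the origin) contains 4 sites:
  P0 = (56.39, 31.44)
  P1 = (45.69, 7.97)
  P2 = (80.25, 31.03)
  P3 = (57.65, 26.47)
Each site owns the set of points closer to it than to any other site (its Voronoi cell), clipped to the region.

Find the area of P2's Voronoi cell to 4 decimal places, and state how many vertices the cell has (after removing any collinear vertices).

1. box [0,90]×[0,56]: [(0, 0) (90, 0) (90, 56) (0, 56)]
2. ⊥bis P2·P0 via (68.32,31.235): [(67.7833, 0) (90, 0) (90, 56) (68.7456, 56)]  |A|=1217.193
3. ⊥bis P2·P1 via (62.97,19.5): [(67.9891, 11.9779) (75.9813, 0) (90, 0) (90, 56) (68.7456, 56)]  |A|=1168.0955
4. ⊥bis P2·P3 via (68.95,28.75): [(68.3301, 31.8223) (74.2175, 2.6433) (75.9813, 0) (90, 0) (90, 56) (68.7456, 56)]  |A|=1104.7039
5. canonical 6-gon: [(68.3301, 31.8223) (74.2175, 2.6433) (75.9813, 0) (90, 0) (90, 56) (68.7456, 56)]
6. shoelace: 1104.7039

Area of P2's cell: 1104.7039 (6 vertices)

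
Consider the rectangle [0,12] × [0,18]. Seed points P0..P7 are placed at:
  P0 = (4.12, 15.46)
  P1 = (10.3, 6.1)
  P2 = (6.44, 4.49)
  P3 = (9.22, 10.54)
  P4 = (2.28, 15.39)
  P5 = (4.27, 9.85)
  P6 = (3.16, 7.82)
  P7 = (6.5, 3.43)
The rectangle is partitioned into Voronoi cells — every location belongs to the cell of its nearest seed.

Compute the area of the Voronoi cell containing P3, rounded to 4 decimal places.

Area of P3's cell: 39.6990

1. box [0,12]×[0,18]: [(0, 0) (12, 0) (12, 18) (0, 18)]
2. ⊥bis P3·P0 via (6.67,13): [(0, 6.086) (0, 0) (12, 0) (12, 18) (11.4935, 18)]  |A|=147.5329
3. ⊥bis P3·P1 via (9.76,8.32): [(0, 6.086) (0, 5.9459) (12, 8.8649) (12, 18) (11.4935, 18)]  |A|=58.668
4. ⊥bis P3·P2 via (7.83,7.515): [(3.3601, 9.569) (7.3525, 7.7344) (12, 8.8649) (12, 18) (11.4935, 18)]  |A|=48.1183
5. ⊥bis P3·P4 via (5.75,12.965): [(3.4204, 9.6315) (3.3726, 9.5632) (7.3525, 7.7344) (12, 8.8649) (12, 18) (11.4935, 18)]  |A|=48.1177
6. ⊥bis P3·P5 via (6.745,10.195): [(6.3939, 12.7138) (7.0699, 7.8643) (7.3525, 7.7344) (12, 8.8649) (12, 18) (11.4935, 18)]  |A|=39.699
7. ⊥bis P3·P6 via (6.19,9.18): [(6.3939, 12.7138) (7.0699, 7.8643) (7.3525, 7.7344) (12, 8.8649) (12, 18) (11.4935, 18)]  |A|=39.699
8. ⊥bis P3·P7 via (7.86,6.985): [(6.3939, 12.7138) (7.0699, 7.8643) (7.3525, 7.7344) (12, 8.8649) (12, 18) (11.4935, 18)]  |A|=39.699
9. canonical 6-gon: [(6.3939, 12.7138) (7.0699, 7.8643) (7.3525, 7.7344) (12, 8.8649) (12, 18) (11.4935, 18)]
10. shoelace: 39.699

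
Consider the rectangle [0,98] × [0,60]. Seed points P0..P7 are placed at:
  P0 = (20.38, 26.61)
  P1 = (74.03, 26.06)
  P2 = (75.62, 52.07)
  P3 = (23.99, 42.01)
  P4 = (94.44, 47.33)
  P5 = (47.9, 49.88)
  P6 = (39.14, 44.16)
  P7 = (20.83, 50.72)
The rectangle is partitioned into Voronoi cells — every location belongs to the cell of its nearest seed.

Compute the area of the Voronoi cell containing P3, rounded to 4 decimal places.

Area of P3's cell: 264.5060

1. box [0,98]×[0,60]: [(0, 0) (98, 0) (98, 60) (0, 60)]
2. ⊥bis P3·P0 via (22.185,34.31): [(0, 39.5105) (98, 16.5378) (98, 60) (0, 60)]  |A|=3133.6337
3. ⊥bis P3·P1 via (49.01,34.035): [(0, 39.5105) (47.2266, 28.4399) (57.2862, 60) (0, 60)]  |A|=1387.8046
4. ⊥bis P3·P2 via (49.805,47.04): [(0, 39.5105) (47.2266, 28.4399) (51.076, 40.5168) (47.2798, 60) (0, 60)]  |A|=1290.3258
5. ⊥bis P3·P4 via (59.215,44.67): [(0, 39.5105) (47.2266, 28.4399) (51.076, 40.5168) (47.2798, 60) (0, 60)]  |A|=1290.3258
6. ⊥bis P3·P5 via (35.945,45.945): [(0, 39.5105) (41.2453, 29.842) (31.3188, 60) (0, 60)]  |A|=894.8044
7. ⊥bis P3·P6 via (31.565,43.085): [(0, 39.5105) (33.1759, 31.7336) (29.1645, 60) (0, 60)]  |A|=752.0676
8. ⊥bis P3·P7 via (22.41,46.365): [(2.1364, 39.0097) (33.1759, 31.7336) (30.674, 49.3632)]  |A|=264.506
9. canonical 3-gon: [(2.1364, 39.0097) (33.1759, 31.7336) (30.674, 49.3632)]
10. shoelace: 264.506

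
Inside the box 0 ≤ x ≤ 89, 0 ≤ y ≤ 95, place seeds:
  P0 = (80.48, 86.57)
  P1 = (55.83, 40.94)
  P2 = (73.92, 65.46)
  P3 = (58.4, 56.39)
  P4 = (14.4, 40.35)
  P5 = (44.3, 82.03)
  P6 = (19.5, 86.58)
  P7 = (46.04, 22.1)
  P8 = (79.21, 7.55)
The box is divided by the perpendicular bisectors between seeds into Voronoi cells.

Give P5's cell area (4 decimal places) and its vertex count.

Area of P5's cell: 882.8876 (6 vertices)

1. box [0,89]×[0,95]: [(0, 0) (89, 0) (89, 95) (0, 95)]
2. ⊥bis P5·P0 via (62.39,84.3): [(0, 0) (72.9683, 0) (61.0473, 95) (0, 95)]  |A|=6365.741
3. ⊥bis P5·P1 via (50.065,61.485): [(0, 47.4366) (64.7363, 65.6018) (61.0473, 95) (0, 95)]  |A|=2436.8802
4. ⊥bis P5·P2 via (59.11,73.745): [(0, 47.4366) (52.6587, 62.2128) (62.8709, 80.4678) (61.0473, 95) (0, 95)]  |A|=2343.946
5. ⊥bis P5·P3 via (51.35,69.21): [(0, 47.4366) (24.0053, 54.1726) (58.8938, 73.3585) (62.8709, 80.4678) (61.0473, 95) (0, 95)]  |A|=2209.3312
6. ⊥bis P5·P4 via (29.35,61.19): [(0, 82.2448) (32.5681, 58.8814) (58.8938, 73.3585) (62.8709, 80.4678) (61.0473, 95) (0, 95)]  |A|=1614.8324
7. ⊥bis P5·P6 via (31.9,84.305): [(27.8558, 62.2619) (32.5681, 58.8814) (58.8938, 73.3585) (62.8709, 80.4678) (61.0473, 95) (33.8622, 95)]  |A|=882.8876
8. ⊥bis P5·P7 via (45.17,52.065): [(27.8558, 62.2619) (32.5681, 58.8814) (58.8938, 73.3585) (62.8709, 80.4678) (61.0473, 95) (33.8622, 95)]  |A|=882.8876
9. ⊥bis P5·P8 via (61.755,44.79): [(27.8558, 62.2619) (32.5681, 58.8814) (58.8938, 73.3585) (62.8709, 80.4678) (61.0473, 95) (33.8622, 95)]  |A|=882.8876
10. canonical 6-gon: [(27.8558, 62.2619) (32.5681, 58.8814) (58.8938, 73.3585) (62.8709, 80.4678) (61.0473, 95) (33.8622, 95)]
11. shoelace: 882.8876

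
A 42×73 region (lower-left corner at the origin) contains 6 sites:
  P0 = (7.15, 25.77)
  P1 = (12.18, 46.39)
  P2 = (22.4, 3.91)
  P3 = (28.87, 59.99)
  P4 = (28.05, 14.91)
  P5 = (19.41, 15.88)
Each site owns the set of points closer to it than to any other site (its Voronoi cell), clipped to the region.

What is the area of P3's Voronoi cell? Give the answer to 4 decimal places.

Area of P3's cell: 823.8332

1. box [0,42]×[0,73]: [(0, 0) (42, 0) (42, 73) (0, 73)]
2. ⊥bis P3·P0 via (18.01,42.88): [(0, 54.3112) (42, 27.6532) (42, 73) (0, 73)]  |A|=1344.7477
3. ⊥bis P3·P1 via (20.525,53.19): [(40.6204, 28.5288) (42, 27.6532) (42, 73) (4.3826, 73)]  |A|=867.7247
4. ⊥bis P3·P2 via (25.635,31.95): [(39.0983, 30.3967) (42, 30.062) (42, 73) (4.3826, 73)]  |A|=863.6078
5. ⊥bis P3·P4 via (28.46,37.45): [(33.4245, 37.3597) (42, 37.2037) (42, 73) (4.3826, 73)]  |A|=823.8332
6. ⊥bis P3·P5 via (24.14,37.935): [(33.4245, 37.3597) (42, 37.2037) (42, 73) (4.3826, 73)]  |A|=823.8332
7. canonical 4-gon: [(33.4245, 37.3597) (42, 37.2037) (42, 73) (4.3826, 73)]
8. shoelace: 823.8332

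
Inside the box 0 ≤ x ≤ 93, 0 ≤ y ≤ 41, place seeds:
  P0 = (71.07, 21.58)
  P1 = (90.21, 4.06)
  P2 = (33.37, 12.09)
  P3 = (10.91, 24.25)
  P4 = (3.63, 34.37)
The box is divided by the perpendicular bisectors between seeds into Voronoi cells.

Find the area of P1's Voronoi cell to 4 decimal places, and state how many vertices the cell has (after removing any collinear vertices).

1. box [0,93]×[0,41]: [(0, 0) (93, 0) (93, 41) (0, 41)]
2. ⊥bis P1·P0 via (80.64,12.82): [(68.9051, 0) (93, 0) (93, 26.3229)]  |A|=317.1238
3. ⊥bis P1·P2 via (61.79,8.075): [(68.9051, 0) (93, 0) (93, 26.3229)]  |A|=317.1238
4. ⊥bis P1·P3 via (50.56,14.155): [(68.9051, 0) (93, 0) (93, 26.3229)]  |A|=317.1238
5. ⊥bis P1·P4 via (46.92,19.215): [(68.9051, 0) (93, 0) (93, 26.3229)]  |A|=317.1238
6. canonical 3-gon: [(68.9051, 0) (93, 0) (93, 26.3229)]
7. shoelace: 317.1238

Area of P1's cell: 317.1238 (3 vertices)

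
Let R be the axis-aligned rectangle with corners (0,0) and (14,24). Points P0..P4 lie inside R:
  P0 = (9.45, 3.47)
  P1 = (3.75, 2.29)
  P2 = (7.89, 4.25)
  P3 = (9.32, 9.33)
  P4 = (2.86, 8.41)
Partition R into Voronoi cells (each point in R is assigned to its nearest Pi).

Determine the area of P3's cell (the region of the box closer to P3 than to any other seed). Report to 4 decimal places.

1. box [0,14]×[0,24]: [(0, 0) (14, 0) (14, 24) (0, 24)]
2. ⊥bis P3·P0 via (9.385,6.4): [(0, 6.1918) (14, 6.5024) (14, 24) (0, 24)]  |A|=247.1407
3. ⊥bis P3·P1 via (6.535,5.81): [(0, 10.9804) (5.8874, 6.3224) (14, 6.5024) (14, 24) (0, 24)]  |A|=233.0445
4. ⊥bis P3·P2 via (8.605,6.79): [(0, 10.9804) (3.4691, 8.2357) (9.9462, 6.4125) (14, 6.5024) (14, 24) (0, 24)]  |A|=229.0526
5. ⊥bis P3·P4 via (6.09,8.87): [(6.2936, 7.4407) (9.9462, 6.4125) (14, 6.5024) (14, 24) (3.9353, 24)]  |A|=153.0032
6. canonical 5-gon: [(6.2936, 7.4407) (9.9462, 6.4125) (14, 6.5024) (14, 24) (3.9353, 24)]
7. shoelace: 153.0032

Area of P3's cell: 153.0032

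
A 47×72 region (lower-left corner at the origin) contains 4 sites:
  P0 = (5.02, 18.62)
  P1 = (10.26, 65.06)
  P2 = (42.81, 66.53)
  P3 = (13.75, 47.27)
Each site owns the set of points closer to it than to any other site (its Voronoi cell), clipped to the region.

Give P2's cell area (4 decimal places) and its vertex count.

Area of P2's cell: 571.0189 (4 vertices)

1. box [0,47]×[0,72]: [(0, 0) (47, 0) (47, 72) (0, 72)]
2. ⊥bis P2·P0 via (23.915,42.575): [(0, 61.4384) (47, 24.3662) (47, 72) (0, 72)]  |A|=1367.59
3. ⊥bis P2·P1 via (26.535,65.795): [(27.7192, 39.5744) (47, 24.3662) (47, 72) (26.2548, 72)]  |A|=795.5479
4. ⊥bis P2·P3 via (28.28,56.9): [(26.8385, 59.075) (47, 28.6548) (47, 72) (26.2548, 72)]  |A|=571.0189
5. canonical 4-gon: [(26.8385, 59.075) (47, 28.6548) (47, 72) (26.2548, 72)]
6. shoelace: 571.0189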